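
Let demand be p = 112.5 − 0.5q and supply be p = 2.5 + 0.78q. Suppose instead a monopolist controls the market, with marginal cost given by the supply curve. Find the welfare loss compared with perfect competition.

372.95

Competitive equilibrium: 112.5 − 0.5q = 2.5 + 0.78q → q* = 85.9375, p* = 69.53125.
Marginal revenue: MR = 112.5 − q. Set MR = MC: 112.5 − q = 2.5 + 0.78q → q_m = 61.79775.
Price p_m = 112.5 − 0.5·61.79775 = 81.60113; MC(q_m) = 2.5 + 0.78·61.79775 = 50.70225.
Competitive q* = 85.9375, so Δq = 24.13975; wedge = 81.60113 − 50.70225 = 30.89888.
The triangle = ½ × 24.13975 × 30.89888 = 372.95.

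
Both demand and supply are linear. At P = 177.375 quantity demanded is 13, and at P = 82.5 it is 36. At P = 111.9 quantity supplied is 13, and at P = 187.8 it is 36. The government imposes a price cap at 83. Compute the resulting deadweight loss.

Demand slope = (82.5 − 177.375)/(36 − 13) = −4.125, so P = 231 − 4.125Q.
Supply slope = (187.8 − 111.9)/(36 − 13) = 3.3, so P = 69 + 3.3Q.
Competitive equilibrium: 231 − 4.125Q = 69 + 3.3Q → Q* = 21.8182, P* = 141.
At the ceiling P = 83, quantity supplied = (83 − 69)/3.3 = 4.2424.
Willingness to pay at Q' = 4.2424: 231 − 4.125·4.2424 = 213.5001.
ΔQ = 21.8182 − 4.2424 = 17.5758; wedge = 213.5001 − 83 = 130.5001.
Welfare loss = ½ × 17.5758 × 130.5001 = 1146.82.

1146.82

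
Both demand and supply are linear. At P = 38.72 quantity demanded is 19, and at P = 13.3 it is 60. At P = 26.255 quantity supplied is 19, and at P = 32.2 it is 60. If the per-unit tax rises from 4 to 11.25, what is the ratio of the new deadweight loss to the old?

7.910

Demand slope = (13.3 − 38.72)/(60 − 19) = −0.62, so P = 50.5 − 0.62Q.
Supply slope = (32.2 − 26.255)/(60 − 19) = 0.145, so P = 23.5 + 0.145Q.
Competitive equilibrium: 50.5 − 0.62Q = 23.5 + 0.145Q → Q* = 35.2941, P* = 28.6176.
For a per-unit tax t: ΔQ = t/0.765, so DWL = ½·t·(t/0.765) = t²/1.53.
At t = 4: DWL = 10.458. At t = 11.25: DWL = 82.721.
Ratio = (11.25/4)² = 7.910.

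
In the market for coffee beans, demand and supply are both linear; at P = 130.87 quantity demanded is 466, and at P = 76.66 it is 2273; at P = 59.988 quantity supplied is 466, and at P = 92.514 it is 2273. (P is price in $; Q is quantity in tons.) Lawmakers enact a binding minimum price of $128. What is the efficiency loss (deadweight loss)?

$45774.63

Demand slope = (76.66 − 130.87)/(2273 − 466) = −0.03, so P = 144.85 − 0.03Q.
Supply slope = (92.514 − 59.988)/(2273 − 466) = 0.018, so P = 51.6 + 0.018Q.
Competitive equilibrium: 144.85 − 0.03Q = 51.6 + 0.018Q → Q* = 1942.70833, P* = 86.56875.
At the floor P = 128, quantity demanded = (144.85 − 128)/0.03 = 561.66667.
Sellers' marginal cost at Q' = 561.66667: 51.6 + 0.018·561.66667 = 61.71.
ΔQ = 1942.70833 − 561.66667 = 1381.04166; wedge = 128 − 61.71 = 66.29.
DWL = ½ × 1381.04166 × 66.29 = $45774.63.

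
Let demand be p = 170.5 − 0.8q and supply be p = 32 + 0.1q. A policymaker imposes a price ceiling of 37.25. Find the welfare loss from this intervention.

Competitive equilibrium: 170.5 − 0.8q = 32 + 0.1q → q* = 153.8889, p* = 47.3889.
At the ceiling p = 37.25, quantity supplied = (37.25 − 32)/0.1 = 52.5.
Willingness to pay at q' = 52.5: 170.5 − 0.8·52.5 = 128.5.
Δq = 153.8889 − 52.5 = 101.3889; wedge = 128.5 − 37.25 = 91.25.
DWL = ½ × 101.3889 × 91.25 = 4625.87.

4625.87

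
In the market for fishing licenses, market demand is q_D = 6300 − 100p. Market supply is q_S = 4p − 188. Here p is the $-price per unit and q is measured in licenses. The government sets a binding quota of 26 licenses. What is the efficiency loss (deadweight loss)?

In inverse form: demand p = 63 − 0.01q, supply p = 47 + 0.25q.
Competitive equilibrium: 63 − 0.01q = 47 + 0.25q → q* = 61.5385, p* = 62.3846.
At q = 26: demand price = 63 − 0.01·26 = 62.74; supply price = 47 + 0.25·26 = 53.5.
Δq = 61.5385 − 26 = 35.5385; wedge = 62.74 − 53.5 = 9.24.
Deadweight loss = ½ × 35.5385 × 9.24 = $164.19.

$164.19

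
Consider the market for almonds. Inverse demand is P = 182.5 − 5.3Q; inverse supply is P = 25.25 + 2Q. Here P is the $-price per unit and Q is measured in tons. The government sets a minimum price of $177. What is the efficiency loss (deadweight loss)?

$1534.42

Competitive equilibrium: 182.5 − 5.3Q = 25.25 + 2Q → Q* = 21.5411, P* = 68.3322.
At the floor P = 177, quantity demanded = (182.5 − 177)/5.3 = 1.0377.
Sellers' marginal cost at Q' = 1.0377: 25.25 + 2·1.0377 = 27.3254.
ΔQ = 21.5411 − 1.0377 = 20.5034; wedge = 177 − 27.3254 = 149.6746.
The triangle = ½ × 20.5034 × 149.6746 = $1534.42.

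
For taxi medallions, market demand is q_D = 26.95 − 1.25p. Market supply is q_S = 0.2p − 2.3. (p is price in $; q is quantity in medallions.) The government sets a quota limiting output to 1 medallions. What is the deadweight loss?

In inverse form: demand p = 21.56 − 0.8q, supply p = 11.5 + 5q.
Competitive equilibrium: 21.56 − 0.8q = 11.5 + 5q → q* = 1.7345, p* = 20.1724.
At q = 1: demand price = 21.56 − 0.8·1 = 20.76; supply price = 11.5 + 5·1 = 16.5.
Δq = 1.7345 − 1 = 0.7345; wedge = 20.76 − 16.5 = 4.26.
DWL = ½ × 0.7345 × 4.26 = $1.56.

$1.56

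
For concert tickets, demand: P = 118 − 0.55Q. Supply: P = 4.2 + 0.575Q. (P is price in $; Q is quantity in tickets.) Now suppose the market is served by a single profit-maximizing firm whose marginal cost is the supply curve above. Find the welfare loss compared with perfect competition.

Competitive equilibrium: 118 − 0.55Q = 4.2 + 0.575Q → Q* = 101.1556, P* = 62.3644.
Marginal revenue: MR = 118 − 1.1Q. Set MR = MC: 118 − 1.1Q = 4.2 + 0.575Q → Q_m = 67.9403.
Price P_m = 118 − 0.55·67.9403 = 80.6328; MC(Q_m) = 4.2 + 0.575·67.9403 = 43.2657.
Competitive Q* = 101.1556, so ΔQ = 33.2153; wedge = 80.6328 − 43.2657 = 37.3671.
Welfare loss = ½ × 33.2153 × 37.3671 = $620.58.

$620.58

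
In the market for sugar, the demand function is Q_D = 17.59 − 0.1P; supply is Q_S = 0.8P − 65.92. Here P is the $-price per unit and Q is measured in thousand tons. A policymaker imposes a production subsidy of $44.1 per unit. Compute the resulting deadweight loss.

$86.436 thousand

In inverse form: demand P = 175.9 − 10Q, supply P = 82.4 + 1.25Q.
Competitive equilibrium: 175.9 − 10Q = 82.4 + 1.25Q → Q* = 8.3111, P* = 92.7889.
The subsidy lowers effective supply by 44.1: P = 38.3 + 1.25Q.
New quantity: 175.9 − 10Q = 38.3 + 1.25Q → Q' = 12.2311.
Overproduction ΔQ = 12.2311 − 8.3111 = 3.92; wedge = subsidy = 44.1.
DWL = ½ × 3.92 × 44.1 = $86.436 thousand.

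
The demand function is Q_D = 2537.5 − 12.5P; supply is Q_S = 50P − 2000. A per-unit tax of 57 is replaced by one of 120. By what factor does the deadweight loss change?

In inverse form: demand P = 203 − 0.08Q, supply P = 40 + 0.02Q.
Competitive equilibrium: 203 − 0.08Q = 40 + 0.02Q → Q* = 1630, P* = 72.6.
For a per-unit tax t: ΔQ = t/0.1, so DWL = ½·t·(t/0.1) = t²/0.2.
At t = 57: DWL = 16245. At t = 120: DWL = 72000.
Ratio = (120/57)² = 4.432.

4.432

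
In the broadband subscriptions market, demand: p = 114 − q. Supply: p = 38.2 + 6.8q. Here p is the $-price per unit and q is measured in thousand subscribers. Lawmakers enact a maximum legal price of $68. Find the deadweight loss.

Competitive equilibrium: 114 − q = 38.2 + 6.8q → q* = 9.7179, p* = 104.2821.
At the ceiling p = 68, quantity supplied = (68 − 38.2)/6.8 = 4.3824.
Willingness to pay at q' = 4.3824: 114 − 1·4.3824 = 109.6176.
Δq = 9.7179 − 4.3824 = 5.3355; wedge = 109.6176 − 68 = 41.6176.
Deadweight loss = ½ × 5.3355 × 41.6176 = $111.03 thousand.

$111.03 thousand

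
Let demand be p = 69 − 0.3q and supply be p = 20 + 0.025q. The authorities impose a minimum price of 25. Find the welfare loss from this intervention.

Competitive equilibrium: 69 − 0.3q = 20 + 0.025q → q* = 150.76923, p* = 23.76923.
At the floor p = 25, quantity demanded = (69 − 25)/0.3 = 146.66667.
Sellers' marginal cost at q' = 146.66667: 20 + 0.025·146.66667 = 23.66667.
Δq = 150.76923 − 146.66667 = 4.10256; wedge = 25 − 23.66667 = 1.33333.
Deadweight loss = ½ × 4.10256 × 1.33333 = 2.74.

2.74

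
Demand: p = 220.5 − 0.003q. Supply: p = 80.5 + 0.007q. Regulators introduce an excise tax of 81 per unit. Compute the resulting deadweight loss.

Competitive equilibrium: 220.5 − 0.003q = 80.5 + 0.007q → q* = 14000, p* = 178.5.
With the tax, the buyer price exceeds the seller price by 81: (220.5 − 0.003q) − (80.5 + 0.007q) = 81 → q' = 5900.
Δq = 14000 − 5900 = 8100; the wedge equals the tax, 81.
The triangle = ½ × 8100 × 81 = 328050.

328050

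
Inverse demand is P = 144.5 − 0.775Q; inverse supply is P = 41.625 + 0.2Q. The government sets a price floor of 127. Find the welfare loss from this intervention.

3352.90

Competitive equilibrium: 144.5 − 0.775Q = 41.625 + 0.2Q → Q* = 105.5128, P* = 62.7276.
At the floor P = 127, quantity demanded = (144.5 − 127)/0.775 = 22.5806.
Sellers' marginal cost at Q' = 22.5806: 41.625 + 0.2·22.5806 = 46.1411.
ΔQ = 105.5128 − 22.5806 = 82.9322; wedge = 127 − 46.1411 = 80.8589.
Deadweight loss = ½ × 82.9322 × 80.8589 = 3352.90.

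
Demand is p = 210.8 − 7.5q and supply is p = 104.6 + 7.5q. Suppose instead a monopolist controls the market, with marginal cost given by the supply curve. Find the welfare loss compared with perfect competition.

Competitive equilibrium: 210.8 − 7.5q = 104.6 + 7.5q → q* = 7.08, p* = 157.7.
Marginal revenue: MR = 210.8 − 15q. Set MR = MC: 210.8 − 15q = 104.6 + 7.5q → q_m = 4.72.
Price p_m = 210.8 − 7.5·4.72 = 175.4; MC(q_m) = 104.6 + 7.5·4.72 = 140.
Competitive q* = 7.08, so Δq = 2.36; wedge = 175.4 − 140 = 35.4.
Deadweight loss = ½ × 2.36 × 35.4 = 41.772.

41.772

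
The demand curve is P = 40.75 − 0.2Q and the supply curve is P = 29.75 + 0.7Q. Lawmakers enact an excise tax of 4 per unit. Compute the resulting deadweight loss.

Competitive equilibrium: 40.75 − 0.2Q = 29.75 + 0.7Q → Q* = 12.2222, P* = 38.3056.
With the tax, the buyer price exceeds the seller price by 4: (40.75 − 0.2Q) − (29.75 + 0.7Q) = 4 → Q' = 7.7778.
ΔQ = 12.2222 − 7.7778 = 4.4444; the wedge equals the tax, 4.
Welfare loss = ½ × 4.4444 × 4 = 8.89.

8.89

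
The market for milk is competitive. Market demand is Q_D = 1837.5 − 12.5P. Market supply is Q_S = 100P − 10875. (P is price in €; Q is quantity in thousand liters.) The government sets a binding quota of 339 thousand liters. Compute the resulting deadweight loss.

In inverse form: demand P = 147 − 0.08Q, supply P = 108.75 + 0.01Q.
Competitive equilibrium: 147 − 0.08Q = 108.75 + 0.01Q → Q* = 425, P* = 113.
At Q = 339: demand price = 147 − 0.08·339 = 119.88; supply price = 108.75 + 0.01·339 = 112.14.
ΔQ = 425 − 339 = 86; wedge = 119.88 − 112.14 = 7.74.
Deadweight loss = ½ × 86 × 7.74 = €332.82 thousand.

€332.82 thousand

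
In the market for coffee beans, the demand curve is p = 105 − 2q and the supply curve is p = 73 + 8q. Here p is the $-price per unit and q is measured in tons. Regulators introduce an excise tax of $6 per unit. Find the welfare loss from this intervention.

Competitive equilibrium: 105 − 2q = 73 + 8q → q* = 3.2, p* = 98.6.
With the tax, the buyer price exceeds the seller price by 6: (105 − 2q) − (73 + 8q) = 6 → q' = 2.6.
Δq = 3.2 − 2.6 = 0.6; the wedge equals the tax, 6.
DWL = ½ × 0.6 × 6 = $1.80.

$1.80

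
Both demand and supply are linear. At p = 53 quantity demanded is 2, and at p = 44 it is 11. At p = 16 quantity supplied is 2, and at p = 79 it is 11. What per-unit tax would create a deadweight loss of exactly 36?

24

Demand slope = (44 − 53)/(11 − 2) = −1, so p = 55 − q.
Supply slope = (79 − 16)/(11 − 2) = 7, so p = 2 + 7q.
Competitive equilibrium: 55 − q = 2 + 7q → q* = 6.625, p* = 48.375.
A tax t gives Δq = t/8 and wedge t, so DWL = t²/16.
t²/16 = 36 → t² = 576 → t = 24.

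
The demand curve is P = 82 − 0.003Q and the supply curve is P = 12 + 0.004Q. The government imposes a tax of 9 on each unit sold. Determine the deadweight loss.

Competitive equilibrium: 82 − 0.003Q = 12 + 0.004Q → Q* = 10000, P* = 52.
With the tax, the buyer price exceeds the seller price by 9: (82 − 0.003Q) − (12 + 0.004Q) = 9 → Q' = 8714.2857.
ΔQ = 10000 − 8714.2857 = 1285.7143; the wedge equals the tax, 9.
The triangle = ½ × 1285.7143 × 9 = 5785.71.

5785.71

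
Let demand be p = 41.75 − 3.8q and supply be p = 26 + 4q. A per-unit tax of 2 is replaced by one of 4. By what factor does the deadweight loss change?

4

Competitive equilibrium: 41.75 − 3.8q = 26 + 4q → q* = 2.0192, p* = 34.0769.
For a per-unit tax t: Δq = t/7.8, so DWL = ½·t·(t/7.8) = t²/15.6.
At t = 2: DWL = 0.256. At t = 4: DWL = 1.026.
Ratio = (4/2)² = 4.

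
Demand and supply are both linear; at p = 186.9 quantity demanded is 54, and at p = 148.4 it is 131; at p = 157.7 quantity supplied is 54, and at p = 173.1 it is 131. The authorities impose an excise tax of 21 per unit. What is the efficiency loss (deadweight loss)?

Demand slope = (148.4 − 186.9)/(131 − 54) = −0.5, so p = 213.9 − 0.5q.
Supply slope = (173.1 − 157.7)/(131 − 54) = 0.2, so p = 146.9 + 0.2q.
Competitive equilibrium: 213.9 − 0.5q = 146.9 + 0.2q → q* = 95.7143, p* = 166.0429.
With the tax, the buyer price exceeds the seller price by 21: (213.9 − 0.5q) − (146.9 + 0.2q) = 21 → q' = 65.7143.
Δq = 95.7143 − 65.7143 = 30; the wedge equals the tax, 21.
The triangle = ½ × 30 × 21 = 315.

315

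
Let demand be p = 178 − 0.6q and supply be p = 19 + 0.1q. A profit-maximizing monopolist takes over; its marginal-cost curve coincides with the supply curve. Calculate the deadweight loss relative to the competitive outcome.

3846.64

Competitive equilibrium: 178 − 0.6q = 19 + 0.1q → q* = 227.1429, p* = 41.7143.
Marginal revenue: MR = 178 − 1.2q. Set MR = MC: 178 − 1.2q = 19 + 0.1q → q_m = 122.3077.
Price p_m = 178 − 0.6·122.3077 = 104.6154; MC(q_m) = 19 + 0.1·122.3077 = 31.2308.
Competitive q* = 227.1429, so Δq = 104.8352; wedge = 104.6154 − 31.2308 = 73.3846.
Deadweight loss = ½ × 104.8352 × 73.3846 = 3846.64.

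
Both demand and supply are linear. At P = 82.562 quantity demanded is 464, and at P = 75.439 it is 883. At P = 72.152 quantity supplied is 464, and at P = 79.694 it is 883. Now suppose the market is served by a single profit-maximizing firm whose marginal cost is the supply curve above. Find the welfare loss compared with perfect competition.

1084.40

Demand slope = (75.439 − 82.562)/(883 − 464) = −0.017, so P = 90.45 − 0.017Q.
Supply slope = (79.694 − 72.152)/(883 − 464) = 0.018, so P = 63.8 + 0.018Q.
Competitive equilibrium: 90.45 − 0.017Q = 63.8 + 0.018Q → Q* = 761.4286, P* = 77.5057.
Marginal revenue: MR = 90.45 − 0.034Q. Set MR = MC: 90.45 − 0.034Q = 63.8 + 0.018Q → Q_m = 512.5.
Price P_m = 90.45 − 0.017·512.5 = 81.7375; MC(Q_m) = 63.8 + 0.018·512.5 = 73.025.
Competitive Q* = 761.4286, so ΔQ = 248.9286; wedge = 81.7375 − 73.025 = 8.7125.
DWL = ½ × 248.9286 × 8.7125 = 1084.40.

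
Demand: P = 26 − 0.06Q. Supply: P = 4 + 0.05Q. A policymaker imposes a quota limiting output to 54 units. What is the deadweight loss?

Competitive equilibrium: 26 − 0.06Q = 4 + 0.05Q → Q* = 200, P* = 14.
At Q = 54: demand price = 26 − 0.06·54 = 22.76; supply price = 4 + 0.05·54 = 6.7.
ΔQ = 200 − 54 = 146; wedge = 22.76 − 6.7 = 16.06.
The triangle = ½ × 146 × 16.06 = 1172.38.

1172.38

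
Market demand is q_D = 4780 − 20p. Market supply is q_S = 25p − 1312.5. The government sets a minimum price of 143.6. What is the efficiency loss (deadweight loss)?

1213.60

In inverse form: demand p = 239 − 0.05q, supply p = 52.5 + 0.04q.
Competitive equilibrium: 239 − 0.05q = 52.5 + 0.04q → q* = 2072.2222, p* = 135.3889.
At the floor p = 143.6, quantity demanded = (239 − 143.6)/0.05 = 1908.
Sellers' marginal cost at q' = 1908: 52.5 + 0.04·1908 = 128.82.
Δq = 2072.2222 − 1908 = 164.2222; wedge = 143.6 − 128.82 = 14.78.
DWL = ½ × 164.2222 × 14.78 = 1213.60.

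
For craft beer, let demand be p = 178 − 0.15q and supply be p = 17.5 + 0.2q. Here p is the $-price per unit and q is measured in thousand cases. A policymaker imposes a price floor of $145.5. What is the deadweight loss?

$10240.63 thousand

Competitive equilibrium: 178 − 0.15q = 17.5 + 0.2q → q* = 458.571429, p* = 109.214286.
At the floor p = 145.5, quantity demanded = (178 − 145.5)/0.15 = 216.666667.
Sellers' marginal cost at q' = 216.666667: 17.5 + 0.2·216.666667 = 60.833333.
Δq = 458.571429 − 216.666667 = 241.904762; wedge = 145.5 − 60.833333 = 84.666667.
DWL = ½ × 241.904762 × 84.666667 = $10240.63 thousand.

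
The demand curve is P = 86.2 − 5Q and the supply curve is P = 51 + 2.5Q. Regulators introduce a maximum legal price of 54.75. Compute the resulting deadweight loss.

Competitive equilibrium: 86.2 − 5Q = 51 + 2.5Q → Q* = 4.6933, P* = 62.7333.
At the ceiling P = 54.75, quantity supplied = (54.75 − 51)/2.5 = 1.5.
Willingness to pay at Q' = 1.5: 86.2 − 5·1.5 = 78.7.
ΔQ = 4.6933 − 1.5 = 3.1933; wedge = 78.7 − 54.75 = 23.95.
Welfare loss = ½ × 3.1933 × 23.95 = 38.24.

38.24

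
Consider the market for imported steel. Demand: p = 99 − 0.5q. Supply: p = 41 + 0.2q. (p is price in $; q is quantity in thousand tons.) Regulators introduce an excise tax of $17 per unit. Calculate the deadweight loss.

$206.43 thousand

Competitive equilibrium: 99 − 0.5q = 41 + 0.2q → q* = 82.8571, p* = 57.5714.
With the tax, the buyer price exceeds the seller price by 17: (99 − 0.5q) − (41 + 0.2q) = 17 → q' = 58.5714.
Δq = 82.8571 − 58.5714 = 24.2857; the wedge equals the tax, 17.
DWL = ½ × 24.2857 × 17 = $206.43 thousand.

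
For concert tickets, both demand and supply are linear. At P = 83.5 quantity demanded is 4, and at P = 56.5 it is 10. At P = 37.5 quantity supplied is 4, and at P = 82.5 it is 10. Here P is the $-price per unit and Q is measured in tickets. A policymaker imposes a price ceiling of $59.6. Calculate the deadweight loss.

$4.72

Demand slope = (56.5 − 83.5)/(10 − 4) = −4.5, so P = 101.5 − 4.5Q.
Supply slope = (82.5 − 37.5)/(10 − 4) = 7.5, so P = 7.5 + 7.5Q.
Competitive equilibrium: 101.5 − 4.5Q = 7.5 + 7.5Q → Q* = 7.8333, P* = 66.25.
At the ceiling P = 59.6, quantity supplied = (59.6 − 7.5)/7.5 = 6.9467.
Willingness to pay at Q' = 6.9467: 101.5 − 4.5·6.9467 = 70.2399.
ΔQ = 7.8333 − 6.9467 = 0.8866; wedge = 70.2399 − 59.6 = 10.6399.
The triangle = ½ × 0.8866 × 10.6399 = $4.72.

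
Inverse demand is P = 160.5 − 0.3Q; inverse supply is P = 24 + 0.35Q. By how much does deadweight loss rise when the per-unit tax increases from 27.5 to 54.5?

Competitive equilibrium: 160.5 − 0.3Q = 24 + 0.35Q → Q* = 210, P* = 97.5.
For a per-unit tax t: ΔQ = t/0.65, so DWL = ½·t·(t/0.65) = t²/1.3.
At t = 27.5: DWL = 581.731. At t = 54.5: DWL = 2284.808.
Increase = 2284.808 − 581.731 = 1703.08.

1703.08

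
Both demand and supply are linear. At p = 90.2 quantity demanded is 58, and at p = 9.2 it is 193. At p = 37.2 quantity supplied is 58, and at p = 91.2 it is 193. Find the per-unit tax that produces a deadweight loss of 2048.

64

Demand slope = (9.2 − 90.2)/(193 − 58) = −0.6, so p = 125 − 0.6q.
Supply slope = (91.2 − 37.2)/(193 − 58) = 0.4, so p = 14 + 0.4q.
Competitive equilibrium: 125 − 0.6q = 14 + 0.4q → q* = 111, p* = 58.4.
A tax t gives Δq = t/1 and wedge t, so DWL = t²/2.
t²/2 = 2048 → t² = 4096 → t = 64.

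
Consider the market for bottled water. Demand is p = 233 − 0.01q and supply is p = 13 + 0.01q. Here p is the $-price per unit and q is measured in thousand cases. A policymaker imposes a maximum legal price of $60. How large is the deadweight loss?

$396900 thousand

Competitive equilibrium: 233 − 0.01q = 13 + 0.01q → q* = 11000, p* = 123.
At the ceiling p = 60, quantity supplied = (60 − 13)/0.01 = 4700.
Willingness to pay at q' = 4700: 233 − 0.01·4700 = 186.
Δq = 11000 − 4700 = 6300; wedge = 186 − 60 = 126.
The triangle = ½ × 6300 × 126 = $396900 thousand.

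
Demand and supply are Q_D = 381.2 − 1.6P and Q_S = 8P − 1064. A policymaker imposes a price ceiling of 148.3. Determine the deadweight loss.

In inverse form: demand P = 238.25 − 0.625Q, supply P = 133 + 0.125Q.
Competitive equilibrium: 238.25 − 0.625Q = 133 + 0.125Q → Q* = 140.3333, P* = 150.5417.
At the ceiling P = 148.3, quantity supplied = (148.3 − 133)/0.125 = 122.4.
Willingness to pay at Q' = 122.4: 238.25 − 0.625·122.4 = 161.75.
ΔQ = 140.3333 − 122.4 = 17.9333; wedge = 161.75 − 148.3 = 13.45.
The triangle = ½ × 17.9333 × 13.45 = 120.60.

120.60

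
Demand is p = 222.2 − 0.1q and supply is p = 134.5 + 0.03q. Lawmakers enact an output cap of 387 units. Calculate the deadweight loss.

Competitive equilibrium: 222.2 − 0.1q = 134.5 + 0.03q → q* = 674.6154, p* = 154.7385.
At q = 387: demand price = 222.2 − 0.1·387 = 183.5; supply price = 134.5 + 0.03·387 = 146.11.
Δq = 674.6154 − 387 = 287.6154; wedge = 183.5 − 146.11 = 37.39.
Deadweight loss = ½ × 287.6154 × 37.39 = 5376.97.

5376.97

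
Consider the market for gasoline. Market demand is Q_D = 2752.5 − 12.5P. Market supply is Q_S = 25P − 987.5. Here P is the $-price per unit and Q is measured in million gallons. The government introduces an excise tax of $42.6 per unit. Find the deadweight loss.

In inverse form: demand P = 220.2 − 0.08Q, supply P = 39.5 + 0.04Q.
Competitive equilibrium: 220.2 − 0.08Q = 39.5 + 0.04Q → Q* = 1505.8333, P* = 99.7333.
With the tax, the buyer price exceeds the seller price by 42.6: (220.2 − 0.08Q) − (39.5 + 0.04Q) = 42.6 → Q' = 1150.8333.
ΔQ = 1505.8333 − 1150.8333 = 355; the wedge equals the tax, 42.6.
DWL = ½ × 355 × 42.6 = $7561.50 million.

$7561.50 million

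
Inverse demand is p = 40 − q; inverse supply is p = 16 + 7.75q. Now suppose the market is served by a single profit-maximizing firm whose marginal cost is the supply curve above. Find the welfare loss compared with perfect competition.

Competitive equilibrium: 40 − q = 16 + 7.75q → q* = 2.7429, p* = 37.2571.
Marginal revenue: MR = 40 − 2q. Set MR = MC: 40 − 2q = 16 + 7.75q → q_m = 2.4615.
Price p_m = 40 − 1·2.4615 = 37.5385; MC(q_m) = 16 + 7.75·2.4615 = 35.0766.
Competitive q* = 2.7429, so Δq = 0.2814; wedge = 37.5385 − 35.0766 = 2.4619.
Welfare loss = ½ × 0.2814 × 2.4619 = 0.35.

0.35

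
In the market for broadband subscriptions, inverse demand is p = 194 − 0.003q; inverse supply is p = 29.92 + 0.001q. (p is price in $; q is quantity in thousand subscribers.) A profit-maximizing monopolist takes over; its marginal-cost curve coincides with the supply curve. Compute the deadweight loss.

$618112.80 thousand

Competitive equilibrium: 194 − 0.003q = 29.92 + 0.001q → q* = 41020, p* = 70.94.
Marginal revenue: MR = 194 − 0.006q. Set MR = MC: 194 − 0.006q = 29.92 + 0.001q → q_m = 23440.
Price p_m = 194 − 0.003·23440 = 123.68; MC(q_m) = 29.92 + 0.001·23440 = 53.36.
Competitive q* = 41020, so Δq = 17580; wedge = 123.68 − 53.36 = 70.32.
The triangle = ½ × 17580 × 70.32 = $618112.80 thousand.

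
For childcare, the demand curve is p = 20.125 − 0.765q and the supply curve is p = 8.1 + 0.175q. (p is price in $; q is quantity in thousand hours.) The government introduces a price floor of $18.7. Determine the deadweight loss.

$56.15 thousand

Competitive equilibrium: 20.125 − 0.765q = 8.1 + 0.175q → q* = 12.7926, p* = 10.3387.
At the floor p = 18.7, quantity demanded = (20.125 − 18.7)/0.765 = 1.8627.
Sellers' marginal cost at q' = 1.8627: 8.1 + 0.175·1.8627 = 8.426.
Δq = 12.7926 − 1.8627 = 10.9299; wedge = 18.7 − 8.426 = 10.274.
The triangle = ½ × 10.9299 × 10.274 = $56.15 thousand.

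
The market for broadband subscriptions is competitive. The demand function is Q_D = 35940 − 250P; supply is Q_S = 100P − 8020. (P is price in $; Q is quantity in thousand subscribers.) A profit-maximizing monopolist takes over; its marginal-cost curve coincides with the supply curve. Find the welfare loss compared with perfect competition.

$7125 thousand

In inverse form: demand P = 143.76 − 0.004Q, supply P = 80.2 + 0.01Q.
Competitive equilibrium: 143.76 − 0.004Q = 80.2 + 0.01Q → Q* = 4540, P* = 125.6.
Marginal revenue: MR = 143.76 − 0.008Q. Set MR = MC: 143.76 − 0.008Q = 80.2 + 0.01Q → Q_m = 3531.11111.
Price P_m = 143.76 − 0.004·3531.11111 = 129.63556; MC(Q_m) = 80.2 + 0.01·3531.11111 = 115.51111.
Competitive Q* = 4540, so ΔQ = 1008.88889; wedge = 129.63556 − 115.51111 = 14.12445.
The triangle = ½ × 1008.88889 × 14.12445 = $7125 thousand.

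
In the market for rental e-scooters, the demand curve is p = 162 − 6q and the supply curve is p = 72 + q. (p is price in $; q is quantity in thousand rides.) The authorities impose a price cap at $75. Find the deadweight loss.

Competitive equilibrium: 162 − 6q = 72 + q → q* = 12.8571, p* = 84.8571.
At the ceiling p = 75, quantity supplied = (75 − 72)/1 = 3.
Willingness to pay at q' = 3: 162 − 6·3 = 144.
Δq = 12.8571 − 3 = 9.8571; wedge = 144 − 75 = 69.
Deadweight loss = ½ × 9.8571 × 69 = $340.07 thousand.

$340.07 thousand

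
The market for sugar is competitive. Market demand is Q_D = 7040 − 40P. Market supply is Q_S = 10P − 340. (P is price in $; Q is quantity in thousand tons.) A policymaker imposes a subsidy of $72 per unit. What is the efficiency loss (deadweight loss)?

In inverse form: demand P = 176 − 0.025Q, supply P = 34 + 0.1Q.
Competitive equilibrium: 176 − 0.025Q = 34 + 0.1Q → Q* = 1136, P* = 147.6.
The subsidy lowers effective supply by 72: P = 0.1Q − 38.
New quantity: 176 − 0.025Q = 0.1Q − 38 → Q' = 1712.
Overproduction ΔQ = 1712 − 1136 = 576; wedge = subsidy = 72.
Welfare loss = ½ × 576 × 72 = $20736 thousand.

$20736 thousand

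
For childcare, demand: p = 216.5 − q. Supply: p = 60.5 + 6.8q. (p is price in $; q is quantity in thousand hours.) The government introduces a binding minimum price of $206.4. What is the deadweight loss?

Competitive equilibrium: 216.5 − q = 60.5 + 6.8q → q* = 20, p* = 196.5.
At the floor p = 206.4, quantity demanded = (216.5 − 206.4)/1 = 10.1.
Sellers' marginal cost at q' = 10.1: 60.5 + 6.8·10.1 = 129.18.
Δq = 20 − 10.1 = 9.9; wedge = 206.4 − 129.18 = 77.22.
The triangle = ½ × 9.9 × 77.22 = $382.239 thousand.

$382.239 thousand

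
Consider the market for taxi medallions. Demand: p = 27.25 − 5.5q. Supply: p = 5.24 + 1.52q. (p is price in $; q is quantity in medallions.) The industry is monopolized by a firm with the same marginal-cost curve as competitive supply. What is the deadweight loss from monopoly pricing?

$6.66

Competitive equilibrium: 27.25 − 5.5q = 5.24 + 1.52q → q* = 3.1353, p* = 10.0057.
Marginal revenue: MR = 27.25 − 11q. Set MR = MC: 27.25 − 11q = 5.24 + 1.52q → q_m = 1.758.
Price p_m = 27.25 − 5.5·1.758 = 17.581; MC(q_m) = 5.24 + 1.52·1.758 = 7.9122.
Competitive q* = 3.1353, so Δq = 1.3773; wedge = 17.581 − 7.9122 = 9.6688.
Deadweight loss = ½ × 1.3773 × 9.6688 = $6.66.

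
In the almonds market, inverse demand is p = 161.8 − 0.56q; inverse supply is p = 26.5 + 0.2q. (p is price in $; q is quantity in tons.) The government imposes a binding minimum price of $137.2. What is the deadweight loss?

Competitive equilibrium: 161.8 − 0.56q = 26.5 + 0.2q → q* = 178.0263, p* = 62.1053.
At the floor p = 137.2, quantity demanded = (161.8 − 137.2)/0.56 = 43.9286.
Sellers' marginal cost at q' = 43.9286: 26.5 + 0.2·43.9286 = 35.2857.
Δq = 178.0263 − 43.9286 = 134.0977; wedge = 137.2 − 35.2857 = 101.9143.
Welfare loss = ½ × 134.0977 × 101.9143 = $6833.24.

$6833.24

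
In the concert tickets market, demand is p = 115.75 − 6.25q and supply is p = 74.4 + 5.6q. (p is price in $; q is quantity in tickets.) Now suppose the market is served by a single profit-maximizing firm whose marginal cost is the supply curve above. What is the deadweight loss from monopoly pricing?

$8.60

Competitive equilibrium: 115.75 − 6.25q = 74.4 + 5.6q → q* = 3.4895, p* = 93.9409.
Marginal revenue: MR = 115.75 − 12.5q. Set MR = MC: 115.75 − 12.5q = 74.4 + 5.6q → q_m = 2.2845.
Price p_m = 115.75 − 6.25·2.2845 = 101.4719; MC(q_m) = 74.4 + 5.6·2.2845 = 87.1932.
Competitive q* = 3.4895, so Δq = 1.205; wedge = 101.4719 − 87.1932 = 14.2787.
DWL = ½ × 1.205 × 14.2787 = $8.60.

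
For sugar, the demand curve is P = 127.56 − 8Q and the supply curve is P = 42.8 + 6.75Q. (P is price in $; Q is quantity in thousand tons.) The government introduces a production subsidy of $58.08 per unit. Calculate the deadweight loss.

$114.35 thousand

Competitive equilibrium: 127.56 − 8Q = 42.8 + 6.75Q → Q* = 5.7464, P* = 81.5885.
The subsidy lowers effective supply by 58.08: P = 6.75Q − 15.28.
New quantity: 127.56 − 8Q = 6.75Q − 15.28 → Q' = 9.6841.
Overproduction ΔQ = 9.6841 − 5.7464 = 3.9377; wedge = subsidy = 58.08.
Welfare loss = ½ × 3.9377 × 58.08 = $114.35 thousand.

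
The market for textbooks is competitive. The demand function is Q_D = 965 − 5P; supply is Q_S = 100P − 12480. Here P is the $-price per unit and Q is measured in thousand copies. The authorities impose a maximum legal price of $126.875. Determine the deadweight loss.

$1443.79 thousand

In inverse form: demand P = 193 − 0.2Q, supply P = 124.8 + 0.01Q.
Competitive equilibrium: 193 − 0.2Q = 124.8 + 0.01Q → Q* = 324.7619, P* = 128.0476.
At the ceiling P = 126.875, quantity supplied = (126.875 − 124.8)/0.01 = 207.5.
Willingness to pay at Q' = 207.5: 193 − 0.2·207.5 = 151.5.
ΔQ = 324.7619 − 207.5 = 117.2619; wedge = 151.5 − 126.875 = 24.625.
Welfare loss = ½ × 117.2619 × 24.625 = $1443.79 thousand.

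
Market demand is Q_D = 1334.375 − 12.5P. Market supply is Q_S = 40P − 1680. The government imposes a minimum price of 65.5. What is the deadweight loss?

In inverse form: demand P = 106.75 − 0.08Q, supply P = 42 + 0.025Q.
Competitive equilibrium: 106.75 − 0.08Q = 42 + 0.025Q → Q* = 616.66667, P* = 57.41667.
At the floor P = 65.5, quantity demanded = (106.75 − 65.5)/0.08 = 515.625.
Sellers' marginal cost at Q' = 515.625: 42 + 0.025·515.625 = 54.89063.
ΔQ = 616.66667 − 515.625 = 101.04167; wedge = 65.5 − 54.89063 = 10.60937.
Welfare loss = ½ × 101.04167 × 10.60937 = 535.99.

535.99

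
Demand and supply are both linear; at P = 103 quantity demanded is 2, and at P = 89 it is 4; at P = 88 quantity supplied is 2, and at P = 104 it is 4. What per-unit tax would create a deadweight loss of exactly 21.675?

25.5

Demand slope = (89 − 103)/(4 − 2) = −7, so P = 117 − 7Q.
Supply slope = (104 − 88)/(4 − 2) = 8, so P = 72 + 8Q.
Competitive equilibrium: 117 − 7Q = 72 + 8Q → Q* = 3, P* = 96.
A tax t gives ΔQ = t/15 and wedge t, so DWL = t²/30.
t²/30 = 21.675 → t² = 650.25 → t = 25.5.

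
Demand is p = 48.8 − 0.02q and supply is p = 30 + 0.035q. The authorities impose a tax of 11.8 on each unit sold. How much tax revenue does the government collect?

Competitive equilibrium: 48.8 − 0.02q = 30 + 0.035q → q* = 341.8182, p* = 41.9636.
With the tax, the buyer price exceeds the seller price by 11.8: (48.8 − 0.02q) − (30 + 0.035q) = 11.8 → q' = 127.2727.
Tax revenue = 11.8 × 127.2727 = 1501.82.

1501.82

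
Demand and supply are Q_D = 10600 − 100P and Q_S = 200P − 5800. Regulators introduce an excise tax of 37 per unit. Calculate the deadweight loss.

In inverse form: demand P = 106 − 0.01Q, supply P = 29 + 0.005Q.
Competitive equilibrium: 106 − 0.01Q = 29 + 0.005Q → Q* = 5133.3333, P* = 54.6667.
With the tax, the buyer price exceeds the seller price by 37: (106 − 0.01Q) − (29 + 0.005Q) = 37 → Q' = 2666.6667.
ΔQ = 5133.3333 − 2666.6667 = 2466.6666; the wedge equals the tax, 37.
Welfare loss = ½ × 2466.6666 × 37 = 45633.33.

45633.33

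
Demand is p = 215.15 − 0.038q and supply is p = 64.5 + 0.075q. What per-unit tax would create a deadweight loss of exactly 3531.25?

Competitive equilibrium: 215.15 − 0.038q = 64.5 + 0.075q → q* = 1333.1858, p* = 164.4889.
A tax t gives Δq = t/0.113 and wedge t, so DWL = t²/0.226.
t²/0.226 = 3531.25 → t² = 798.0625 → t = 28.25.

28.25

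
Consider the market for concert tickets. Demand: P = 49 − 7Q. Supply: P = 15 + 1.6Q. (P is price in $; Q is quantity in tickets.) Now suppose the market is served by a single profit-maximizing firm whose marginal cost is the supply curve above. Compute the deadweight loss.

$13.53

Competitive equilibrium: 49 − 7Q = 15 + 1.6Q → Q* = 3.9535, P* = 21.3256.
Marginal revenue: MR = 49 − 14Q. Set MR = MC: 49 − 14Q = 15 + 1.6Q → Q_m = 2.1795.
Price P_m = 49 − 7·2.1795 = 33.7435; MC(Q_m) = 15 + 1.6·2.1795 = 18.4872.
Competitive Q* = 3.9535, so ΔQ = 1.774; wedge = 33.7435 − 18.4872 = 15.2563.
Welfare loss = ½ × 1.774 × 15.2563 = $13.53.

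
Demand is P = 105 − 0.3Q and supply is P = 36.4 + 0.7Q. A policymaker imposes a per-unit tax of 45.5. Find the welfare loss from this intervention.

1035.125

Competitive equilibrium: 105 − 0.3Q = 36.4 + 0.7Q → Q* = 68.6, P* = 84.42.
With the tax, the buyer price exceeds the seller price by 45.5: (105 − 0.3Q) − (36.4 + 0.7Q) = 45.5 → Q' = 23.1.
ΔQ = 68.6 − 23.1 = 45.5; the wedge equals the tax, 45.5.
DWL = ½ × 45.5 × 45.5 = 1035.125.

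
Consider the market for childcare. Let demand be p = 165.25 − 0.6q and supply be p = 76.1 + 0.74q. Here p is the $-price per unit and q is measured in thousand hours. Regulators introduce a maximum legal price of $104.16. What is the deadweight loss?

$548.45 thousand

Competitive equilibrium: 165.25 − 0.6q = 76.1 + 0.74q → q* = 66.5299, p* = 125.3321.
At the ceiling p = 104.16, quantity supplied = (104.16 − 76.1)/0.74 = 37.9189.
Willingness to pay at q' = 37.9189: 165.25 − 0.6·37.9189 = 142.4987.
Δq = 66.5299 − 37.9189 = 28.611; wedge = 142.4987 − 104.16 = 38.3387.
The triangle = ½ × 28.611 × 38.3387 = $548.45 thousand.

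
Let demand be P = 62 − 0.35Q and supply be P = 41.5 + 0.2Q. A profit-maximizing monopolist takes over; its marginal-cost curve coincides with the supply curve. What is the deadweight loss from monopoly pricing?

57.78

Competitive equilibrium: 62 − 0.35Q = 41.5 + 0.2Q → Q* = 37.2727, P* = 48.9545.
Marginal revenue: MR = 62 − 0.7Q. Set MR = MC: 62 − 0.7Q = 41.5 + 0.2Q → Q_m = 22.7778.
Price P_m = 62 − 0.35·22.7778 = 54.0278; MC(Q_m) = 41.5 + 0.2·22.7778 = 46.0556.
Competitive Q* = 37.2727, so ΔQ = 14.4949; wedge = 54.0278 − 46.0556 = 7.9722.
Welfare loss = ½ × 14.4949 × 7.9722 = 57.78.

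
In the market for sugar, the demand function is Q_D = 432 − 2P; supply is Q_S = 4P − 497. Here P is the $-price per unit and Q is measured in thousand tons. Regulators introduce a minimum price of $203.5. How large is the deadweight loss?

In inverse form: demand P = 216 − 0.5Q, supply P = 124.25 + 0.25Q.
Competitive equilibrium: 216 − 0.5Q = 124.25 + 0.25Q → Q* = 122.3333, P* = 154.8333.
At the floor P = 203.5, quantity demanded = (216 − 203.5)/0.5 = 25.
Sellers' marginal cost at Q' = 25: 124.25 + 0.25·25 = 130.5.
ΔQ = 122.3333 − 25 = 97.3333; wedge = 203.5 − 130.5 = 73.
The triangle = ½ × 97.3333 × 73 = $3552.67 thousand.

$3552.67 thousand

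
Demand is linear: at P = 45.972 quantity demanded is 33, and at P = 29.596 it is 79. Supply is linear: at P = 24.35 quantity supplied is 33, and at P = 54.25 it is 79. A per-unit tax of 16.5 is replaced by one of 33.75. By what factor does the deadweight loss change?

Demand slope = (29.596 − 45.972)/(79 − 33) = −0.356, so P = 57.72 − 0.356Q.
Supply slope = (54.25 − 24.35)/(79 − 33) = 0.65, so P = 2.9 + 0.65Q.
Competitive equilibrium: 57.72 − 0.356Q = 2.9 + 0.65Q → Q* = 54.493, P* = 38.3205.
For a per-unit tax t: ΔQ = t/1.006, so DWL = ½·t·(t/1.006) = t²/2.012.
At t = 16.5: DWL = 135.313. At t = 33.75: DWL = 566.134.
Ratio = (33.75/16.5)² = 4.184.

4.184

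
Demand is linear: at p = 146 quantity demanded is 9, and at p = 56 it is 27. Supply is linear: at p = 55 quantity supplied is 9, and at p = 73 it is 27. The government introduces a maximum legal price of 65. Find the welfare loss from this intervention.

80.08

Demand slope = (56 − 146)/(27 − 9) = −5, so p = 191 − 5q.
Supply slope = (73 − 55)/(27 − 9) = 1, so p = 46 + q.
Competitive equilibrium: 191 − 5q = 46 + q → q* = 24.1667, p* = 70.1667.
At the ceiling p = 65, quantity supplied = (65 − 46)/1 = 19.
Willingness to pay at q' = 19: 191 − 5·19 = 96.
Δq = 24.1667 − 19 = 5.1667; wedge = 96 − 65 = 31.
Welfare loss = ½ × 5.1667 × 31 = 80.08.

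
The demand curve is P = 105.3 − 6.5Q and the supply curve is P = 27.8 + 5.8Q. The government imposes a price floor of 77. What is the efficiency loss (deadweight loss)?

Competitive equilibrium: 105.3 − 6.5Q = 27.8 + 5.8Q → Q* = 6.3008, P* = 64.3447.
At the floor P = 77, quantity demanded = (105.3 − 77)/6.5 = 4.3538.
Sellers' marginal cost at Q' = 4.3538: 27.8 + 5.8·4.3538 = 53.052.
ΔQ = 6.3008 − 4.3538 = 1.947; wedge = 77 − 53.052 = 23.948.
DWL = ½ × 1.947 × 23.948 = 23.31.

23.31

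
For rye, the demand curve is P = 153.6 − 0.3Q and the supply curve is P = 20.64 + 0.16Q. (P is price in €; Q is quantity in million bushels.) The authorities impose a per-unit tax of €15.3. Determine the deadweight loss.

Competitive equilibrium: 153.6 − 0.3Q = 20.64 + 0.16Q → Q* = 289.0435, P* = 66.887.
With the tax, the buyer price exceeds the seller price by 15.3: (153.6 − 0.3Q) − (20.64 + 0.16Q) = 15.3 → Q' = 255.7826.
ΔQ = 289.0435 − 255.7826 = 33.2609; the wedge equals the tax, 15.3.
DWL = ½ × 33.2609 × 15.3 = €254.45 million.

€254.45 million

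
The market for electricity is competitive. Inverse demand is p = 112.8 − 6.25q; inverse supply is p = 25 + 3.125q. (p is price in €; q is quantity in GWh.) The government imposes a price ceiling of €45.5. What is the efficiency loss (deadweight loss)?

Competitive equilibrium: 112.8 − 6.25q = 25 + 3.125q → q* = 9.3653, p* = 54.2667.
At the ceiling p = 45.5, quantity supplied = (45.5 − 25)/3.125 = 6.56.
Willingness to pay at q' = 6.56: 112.8 − 6.25·6.56 = 71.8.
Δq = 9.3653 − 6.56 = 2.8053; wedge = 71.8 − 45.5 = 26.3.
Deadweight loss = ½ × 2.8053 × 26.3 = €36.89.

€36.89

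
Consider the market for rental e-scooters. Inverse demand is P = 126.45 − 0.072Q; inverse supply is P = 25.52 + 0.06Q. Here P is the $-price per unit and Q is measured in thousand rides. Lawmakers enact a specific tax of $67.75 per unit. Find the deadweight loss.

Competitive equilibrium: 126.45 − 0.072Q = 25.52 + 0.06Q → Q* = 764.6212, P* = 71.3973.
With the tax, the buyer price exceeds the seller price by 67.75: (126.45 − 0.072Q) − (25.52 + 0.06Q) = 67.75 → Q' = 251.3636.
ΔQ = 764.6212 − 251.3636 = 513.2576; the wedge equals the tax, 67.75.
Welfare loss = ½ × 513.2576 × 67.75 = $17386.60 thousand.

$17386.60 thousand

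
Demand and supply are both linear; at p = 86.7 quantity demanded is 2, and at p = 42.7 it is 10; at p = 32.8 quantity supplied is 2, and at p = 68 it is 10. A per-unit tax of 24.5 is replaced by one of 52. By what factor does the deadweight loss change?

4.505

Demand slope = (42.7 − 86.7)/(10 − 2) = −5.5, so p = 97.7 − 5.5q.
Supply slope = (68 − 32.8)/(10 − 2) = 4.4, so p = 24 + 4.4q.
Competitive equilibrium: 97.7 − 5.5q = 24 + 4.4q → q* = 7.4444, p* = 56.7556.
For a per-unit tax t: Δq = t/9.9, so DWL = ½·t·(t/9.9) = t²/19.8.
At t = 24.5: DWL = 30.316. At t = 52: DWL = 136.566.
Ratio = (52/24.5)² = 4.505.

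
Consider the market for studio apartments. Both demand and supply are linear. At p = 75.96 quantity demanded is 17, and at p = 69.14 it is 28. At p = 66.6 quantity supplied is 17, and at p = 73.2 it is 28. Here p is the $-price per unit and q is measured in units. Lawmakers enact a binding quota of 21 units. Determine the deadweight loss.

Demand slope = (69.14 − 75.96)/(28 − 17) = −0.62, so p = 86.5 − 0.62q.
Supply slope = (73.2 − 66.6)/(28 − 17) = 0.6, so p = 56.4 + 0.6q.
Competitive equilibrium: 86.5 − 0.62q = 56.4 + 0.6q → q* = 24.6721, p* = 71.2033.
At q = 21: demand price = 86.5 − 0.62·21 = 73.48; supply price = 56.4 + 0.6·21 = 69.
Δq = 24.6721 − 21 = 3.6721; wedge = 73.48 − 69 = 4.48.
The triangle = ½ × 3.6721 × 4.48 = $8.23.

$8.23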